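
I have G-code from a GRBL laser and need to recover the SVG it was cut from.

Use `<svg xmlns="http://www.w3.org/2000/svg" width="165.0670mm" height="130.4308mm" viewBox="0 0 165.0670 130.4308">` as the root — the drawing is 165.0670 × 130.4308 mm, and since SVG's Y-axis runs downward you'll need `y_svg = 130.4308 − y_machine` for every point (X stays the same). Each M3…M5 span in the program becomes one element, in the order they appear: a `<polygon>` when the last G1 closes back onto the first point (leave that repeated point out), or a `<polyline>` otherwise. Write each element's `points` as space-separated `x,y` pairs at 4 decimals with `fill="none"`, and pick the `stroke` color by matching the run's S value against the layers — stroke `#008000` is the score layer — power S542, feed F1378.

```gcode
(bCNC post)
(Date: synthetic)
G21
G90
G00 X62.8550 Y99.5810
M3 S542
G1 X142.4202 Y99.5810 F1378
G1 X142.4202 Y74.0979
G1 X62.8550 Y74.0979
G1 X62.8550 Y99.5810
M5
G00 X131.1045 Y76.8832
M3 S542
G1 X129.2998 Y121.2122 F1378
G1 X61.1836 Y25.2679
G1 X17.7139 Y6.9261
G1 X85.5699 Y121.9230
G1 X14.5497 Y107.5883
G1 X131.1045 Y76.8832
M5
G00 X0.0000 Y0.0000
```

<svg xmlns="http://www.w3.org/2000/svg" width="165.0670mm" height="130.4308mm" viewBox="0 0 165.0670 130.4308">
  <polygon points="62.8550,30.8498 142.4202,30.8498 142.4202,56.3329 62.8550,56.3329" fill="none" stroke="#008000"/>
  <polygon points="131.1045,53.5476 129.2998,9.2186 61.1836,105.1629 17.7139,123.5047 85.5699,8.5078 14.5497,22.8425" fill="none" stroke="#008000"/>
</svg>

Machine Y-up, SVG Y-down with viewBox height 130.4308, so y_svg = 130.4308 − y_machine; X carries over. Every run uses S542, so all elements get stroke `#008000` (score).

Run 1: The run returns to its start, so emit a `<polygon>` with points (Y-flipped): 62.8550,30.8498 142.4202,30.8498 142.4202,56.3329 62.8550,56.3329.

Run 2: The run returns to its start, so emit a `<polygon>` with points (Y-flipped): 131.1045,53.5476 129.2998,9.2186 61.1836,105.1629 17.7139,123.5047 85.5699,8.5078 14.5497,22.8425.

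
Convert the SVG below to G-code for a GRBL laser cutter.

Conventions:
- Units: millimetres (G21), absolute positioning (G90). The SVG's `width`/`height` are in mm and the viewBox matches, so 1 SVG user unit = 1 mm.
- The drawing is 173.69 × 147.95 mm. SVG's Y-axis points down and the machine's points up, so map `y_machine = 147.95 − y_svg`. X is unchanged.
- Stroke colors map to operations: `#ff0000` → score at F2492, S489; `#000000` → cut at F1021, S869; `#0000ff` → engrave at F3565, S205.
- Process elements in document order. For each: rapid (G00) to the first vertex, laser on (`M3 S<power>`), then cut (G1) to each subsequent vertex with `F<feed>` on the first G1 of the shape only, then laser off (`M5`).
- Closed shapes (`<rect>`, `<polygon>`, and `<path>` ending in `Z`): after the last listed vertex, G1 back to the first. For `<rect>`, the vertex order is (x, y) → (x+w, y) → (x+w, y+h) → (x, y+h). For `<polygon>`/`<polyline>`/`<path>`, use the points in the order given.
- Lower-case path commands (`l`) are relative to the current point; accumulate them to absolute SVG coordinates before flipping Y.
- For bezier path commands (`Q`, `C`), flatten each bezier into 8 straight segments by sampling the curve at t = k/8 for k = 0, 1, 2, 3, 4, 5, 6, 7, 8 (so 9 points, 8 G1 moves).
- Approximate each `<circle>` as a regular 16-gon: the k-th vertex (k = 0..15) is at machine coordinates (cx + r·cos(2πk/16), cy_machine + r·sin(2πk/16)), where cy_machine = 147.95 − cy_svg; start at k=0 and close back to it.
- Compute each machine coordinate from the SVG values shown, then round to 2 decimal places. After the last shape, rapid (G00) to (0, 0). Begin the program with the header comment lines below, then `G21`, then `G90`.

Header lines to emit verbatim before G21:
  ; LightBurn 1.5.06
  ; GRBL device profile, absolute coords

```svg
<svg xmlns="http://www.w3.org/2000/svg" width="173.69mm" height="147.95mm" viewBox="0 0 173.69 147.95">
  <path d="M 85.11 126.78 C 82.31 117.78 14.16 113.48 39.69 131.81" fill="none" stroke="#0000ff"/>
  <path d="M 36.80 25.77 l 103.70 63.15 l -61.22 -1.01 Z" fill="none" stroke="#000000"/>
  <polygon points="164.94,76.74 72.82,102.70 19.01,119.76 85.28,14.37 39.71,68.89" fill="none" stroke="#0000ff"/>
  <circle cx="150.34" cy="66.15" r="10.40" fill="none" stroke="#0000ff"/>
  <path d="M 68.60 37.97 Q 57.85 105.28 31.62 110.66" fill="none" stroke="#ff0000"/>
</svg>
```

viewBox `0 0 173.69 147.95` with mm width/height → 1 unit = 1 mm. Flip: y_m = 147.95 − y_svg.

**Shape 1** — `<path>` cubic bezier, stroke `#0000ff` → engrave (S205, F3565). Control points (SVG): P0=(85.11,126.78), P1=(82.31,117.78), P2=(14.16,113.48), P3=(39.69,131.81); sampled at t=k/8. Machine vertices: (85.11,21.17) → (81.31,24.29) → (73.24,26.76) → (62.78,28.37) → (51.78,28.90) → (42.10,28.16) → (35.62,25.92) → (34.20,21.99) → (39.69,16.14). Open path.

**Shape 2** — `<path>` closed polygon, stroke `#000000` → cut (S869, F1021). Machine vertices: (36.80,122.18) → (140.50,59.03) → (79.28,60.04) → (36.80,122.18). Closed: final G1 returns to the first vertex.

**Shape 3** — `<polygon>` closed polygon, stroke `#0000ff` → engrave (S205, F3565). Machine vertices: (164.94,71.21) → (72.82,45.25) → (19.01,28.19) → (85.28,133.58) → (39.71,79.06) → (164.94,71.21). Closed: final G1 returns to the first vertex.

**Shape 4** — `<circle>` circle, stroke `#0000ff` → engrave (S205, F3565). Machine vertices: (160.74,81.80) → (159.95,85.78) → (157.69,89.15) → (154.32,91.41) → (150.34,92.20) → (146.36,91.41) → (142.99,89.15) → (140.73,85.78) → (139.94,81.80) → (140.73,77.82) → (142.99,74.45) → (146.36,72.19) → (150.34,71.40) → (154.32,72.19) → (157.69,74.45) → (159.95,77.82) → (160.74,81.80). Closed: final G1 returns to the first vertex.

**Shape 5** — `<path>` quadratic bezier, stroke `#ff0000` → score (S489, F2492). Control points (SVG): P0=(68.60,37.97), P1=(57.85,105.28), P2=(31.62,110.66); sampled at t=k/8. Machine vertices: (68.60,109.98) → (65.67,94.12) → (62.26,80.20) → (58.36,68.21) → (53.98,58.15) → (49.12,50.03) → (43.77,43.85) → (37.94,39.60) → (31.62,37.29). Open path.

; LightBurn 1.5.06
; GRBL device profile, absolute coords
G21
G90
G00 X85.11 Y21.17
M3 S205
G1 X81.31 Y24.29 F3565
G1 X73.24 Y26.76
G1 X62.78 Y28.37
G1 X51.78 Y28.90
G1 X42.10 Y28.16
G1 X35.62 Y25.92
G1 X34.20 Y21.99
G1 X39.69 Y16.14
M5
G00 X36.80 Y122.18
M3 S869
G1 X140.50 Y59.03 F1021
G1 X79.28 Y60.04
G1 X36.80 Y122.18
M5
G00 X164.94 Y71.21
M3 S205
G1 X72.82 Y45.25 F3565
G1 X19.01 Y28.19
G1 X85.28 Y133.58
G1 X39.71 Y79.06
G1 X164.94 Y71.21
M5
G00 X160.74 Y81.80
M3 S205
G1 X159.95 Y85.78 F3565
G1 X157.69 Y89.15
G1 X154.32 Y91.41
G1 X150.34 Y92.20
G1 X146.36 Y91.41
G1 X142.99 Y89.15
G1 X140.73 Y85.78
G1 X139.94 Y81.80
G1 X140.73 Y77.82
G1 X142.99 Y74.45
G1 X146.36 Y72.19
G1 X150.34 Y71.40
G1 X154.32 Y72.19
G1 X157.69 Y74.45
G1 X159.95 Y77.82
G1 X160.74 Y81.80
M5
G00 X68.60 Y109.98
M3 S489
G1 X65.67 Y94.12 F2492
G1 X62.26 Y80.20
G1 X58.36 Y68.21
G1 X53.98 Y58.15
G1 X49.12 Y50.03
G1 X43.77 Y43.85
G1 X37.94 Y39.60
G1 X31.62 Y37.29
M5
G00 X0.00 Y0.00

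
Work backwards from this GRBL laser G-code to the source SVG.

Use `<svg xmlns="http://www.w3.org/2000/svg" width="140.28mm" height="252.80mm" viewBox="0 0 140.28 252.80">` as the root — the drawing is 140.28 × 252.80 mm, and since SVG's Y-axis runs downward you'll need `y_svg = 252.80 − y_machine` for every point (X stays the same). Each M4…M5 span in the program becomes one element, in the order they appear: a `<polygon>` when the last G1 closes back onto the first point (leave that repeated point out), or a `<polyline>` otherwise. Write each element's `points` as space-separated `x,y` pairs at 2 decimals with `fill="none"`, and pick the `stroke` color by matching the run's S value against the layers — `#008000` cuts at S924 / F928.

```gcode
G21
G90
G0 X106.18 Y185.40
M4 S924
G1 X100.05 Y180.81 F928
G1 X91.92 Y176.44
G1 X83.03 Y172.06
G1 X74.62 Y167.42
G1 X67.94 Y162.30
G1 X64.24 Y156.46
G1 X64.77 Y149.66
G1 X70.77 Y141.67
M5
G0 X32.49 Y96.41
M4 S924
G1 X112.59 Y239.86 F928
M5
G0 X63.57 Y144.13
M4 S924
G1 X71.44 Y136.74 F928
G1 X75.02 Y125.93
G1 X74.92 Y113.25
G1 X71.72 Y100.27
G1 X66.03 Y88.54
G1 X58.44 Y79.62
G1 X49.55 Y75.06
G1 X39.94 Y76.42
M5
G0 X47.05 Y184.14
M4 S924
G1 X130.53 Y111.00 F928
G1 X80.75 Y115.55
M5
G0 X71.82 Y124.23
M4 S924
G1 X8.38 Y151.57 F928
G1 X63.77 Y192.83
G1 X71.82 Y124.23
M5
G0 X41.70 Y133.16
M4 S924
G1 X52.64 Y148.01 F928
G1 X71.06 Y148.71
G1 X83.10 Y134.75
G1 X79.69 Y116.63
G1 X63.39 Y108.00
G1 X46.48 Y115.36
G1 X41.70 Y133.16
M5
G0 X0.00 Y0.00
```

Machine Y-up, SVG Y-down with viewBox height 252.80, so y_svg = 252.80 − y_machine; X carries over. Every run uses S924, so all elements get stroke `#008000` (cut).

Run 1: The run is open, so emit a `<polyline>` with points (Y-flipped): 106.18,67.40 100.05,71.99 91.92,76.36 83.03,80.74 74.62,85.38 67.94,90.50 64.24,96.34 64.77,103.14 70.77,111.13.

Run 2: The run is open, so emit a `<polyline>` with points (Y-flipped): 32.49,156.39 112.59,12.94.

Run 3: The run is open, so emit a `<polyline>` with points (Y-flipped): 63.57,108.67 71.44,116.06 75.02,126.87 74.92,139.55 71.72,152.53 66.03,164.26 58.44,173.18 49.55,177.74 39.94,176.38.

Run 4: The run is open, so emit a `<polyline>` with points (Y-flipped): 47.05,68.66 130.53,141.80 80.75,137.25.

Run 5: The run returns to its start, so emit a `<polygon>` with points (Y-flipped): 71.82,128.57 8.38,101.23 63.77,59.97.

Run 6: The run returns to its start, so emit a `<polygon>` with points (Y-flipped): 41.70,119.64 52.64,104.79 71.06,104.09 83.10,118.05 79.69,136.17 63.39,144.80 46.48,137.44.

<svg xmlns="http://www.w3.org/2000/svg" width="140.28mm" height="252.80mm" viewBox="0 0 140.28 252.80">
  <polyline points="106.18,67.40 100.05,71.99 91.92,76.36 83.03,80.74 74.62,85.38 67.94,90.50 64.24,96.34 64.77,103.14 70.77,111.13" fill="none" stroke="#008000"/>
  <polyline points="32.49,156.39 112.59,12.94" fill="none" stroke="#008000"/>
  <polyline points="63.57,108.67 71.44,116.06 75.02,126.87 74.92,139.55 71.72,152.53 66.03,164.26 58.44,173.18 49.55,177.74 39.94,176.38" fill="none" stroke="#008000"/>
  <polyline points="47.05,68.66 130.53,141.80 80.75,137.25" fill="none" stroke="#008000"/>
  <polygon points="71.82,128.57 8.38,101.23 63.77,59.97" fill="none" stroke="#008000"/>
  <polygon points="41.70,119.64 52.64,104.79 71.06,104.09 83.10,118.05 79.69,136.17 63.39,144.80 46.48,137.44" fill="none" stroke="#008000"/>
</svg>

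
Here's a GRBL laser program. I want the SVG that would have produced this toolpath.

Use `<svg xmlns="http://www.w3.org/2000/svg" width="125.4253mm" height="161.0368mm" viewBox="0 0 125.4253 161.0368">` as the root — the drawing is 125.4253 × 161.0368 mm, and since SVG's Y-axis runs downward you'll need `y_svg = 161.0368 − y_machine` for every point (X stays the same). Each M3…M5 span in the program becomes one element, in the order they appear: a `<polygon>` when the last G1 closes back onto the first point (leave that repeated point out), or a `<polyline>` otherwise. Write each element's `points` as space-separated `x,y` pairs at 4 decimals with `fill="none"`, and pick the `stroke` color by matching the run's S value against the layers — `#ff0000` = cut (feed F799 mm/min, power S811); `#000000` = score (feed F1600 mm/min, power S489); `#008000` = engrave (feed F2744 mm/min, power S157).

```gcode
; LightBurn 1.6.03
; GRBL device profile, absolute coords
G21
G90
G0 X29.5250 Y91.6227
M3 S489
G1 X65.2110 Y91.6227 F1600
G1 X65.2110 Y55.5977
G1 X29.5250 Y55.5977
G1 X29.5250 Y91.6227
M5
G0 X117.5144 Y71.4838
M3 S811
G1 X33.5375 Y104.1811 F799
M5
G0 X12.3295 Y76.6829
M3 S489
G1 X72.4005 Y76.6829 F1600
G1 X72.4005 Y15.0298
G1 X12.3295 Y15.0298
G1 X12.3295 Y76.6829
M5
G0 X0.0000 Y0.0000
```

Each laser-on run becomes one SVG element. Flip Y back into SVG space with y_svg = 161.0368 − y_machine.

Run 1: S489 ⇒ score layer `#000000`. The run returns to its start, so emit a `<polygon>` with points (Y-flipped): 29.5250,69.4141 65.2110,69.4141 65.2110,105.4391 29.5250,105.4391.

Run 2: the run's S811 means `#ff0000` (cut). The run is open, so emit a `<polyline>` with points (Y-flipped): 117.5144,89.5530 33.5375,56.8557.

Run 3: S489 ⇒ score layer `#000000`. The run returns to its start, so emit a `<polygon>` with points (Y-flipped): 12.3295,84.3539 72.4005,84.3539 72.4005,146.0070 12.3295,146.0070.

<svg xmlns="http://www.w3.org/2000/svg" width="125.4253mm" height="161.0368mm" viewBox="0 0 125.4253 161.0368">
  <polygon points="29.5250,69.4141 65.2110,69.4141 65.2110,105.4391 29.5250,105.4391" fill="none" stroke="#000000"/>
  <polyline points="117.5144,89.5530 33.5375,56.8557" fill="none" stroke="#ff0000"/>
  <polygon points="12.3295,84.3539 72.4005,84.3539 72.4005,146.0070 12.3295,146.0070" fill="none" stroke="#000000"/>
</svg>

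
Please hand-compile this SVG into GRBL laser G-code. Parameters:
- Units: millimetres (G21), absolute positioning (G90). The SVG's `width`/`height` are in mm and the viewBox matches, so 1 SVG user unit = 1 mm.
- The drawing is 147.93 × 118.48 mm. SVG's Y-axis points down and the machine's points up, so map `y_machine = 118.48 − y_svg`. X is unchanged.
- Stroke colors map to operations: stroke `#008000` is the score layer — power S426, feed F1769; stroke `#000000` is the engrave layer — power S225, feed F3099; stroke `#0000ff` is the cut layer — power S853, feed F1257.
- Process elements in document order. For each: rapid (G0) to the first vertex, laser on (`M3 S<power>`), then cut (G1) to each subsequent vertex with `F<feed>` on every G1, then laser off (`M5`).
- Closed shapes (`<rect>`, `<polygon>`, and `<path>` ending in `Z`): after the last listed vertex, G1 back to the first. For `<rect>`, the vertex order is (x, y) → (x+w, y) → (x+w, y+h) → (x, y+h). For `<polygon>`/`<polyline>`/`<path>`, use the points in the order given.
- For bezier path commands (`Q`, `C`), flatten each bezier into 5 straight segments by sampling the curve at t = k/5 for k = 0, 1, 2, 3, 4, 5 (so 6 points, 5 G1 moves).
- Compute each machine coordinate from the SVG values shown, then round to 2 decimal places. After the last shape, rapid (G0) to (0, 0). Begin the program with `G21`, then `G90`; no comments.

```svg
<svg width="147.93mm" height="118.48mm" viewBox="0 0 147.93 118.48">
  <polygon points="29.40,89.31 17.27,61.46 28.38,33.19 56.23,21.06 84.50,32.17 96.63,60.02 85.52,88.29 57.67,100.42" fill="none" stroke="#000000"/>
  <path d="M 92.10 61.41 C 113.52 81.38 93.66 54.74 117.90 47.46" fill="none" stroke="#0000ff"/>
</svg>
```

1 u = 1 mm; y_m = 118.48 − y.

[1] `<polygon>` regular polygon, #000000→engrave S225 F3099: (29.40,29.17) → (17.27,57.02) → (28.38,85.29) → (56.23,97.42) → (84.50,86.31) → (96.63,58.46) → (85.52,30.19) → (57.67,18.06) → (29.40,29.17) (closed)

[2] `<path>` cubic bezier, #0000ff→cut S853 F1257: (92.10,57.07) → (100.68,50.15) → (103.45,51.26) → (104.52,57.21) → (107.96,64.86) → (117.90,71.02)

G21
G90
G0 X29.40 Y29.17
M3 S225
G1 X17.27 Y57.02 F3099
G1 X28.38 Y85.29 F3099
G1 X56.23 Y97.42 F3099
G1 X84.50 Y86.31 F3099
G1 X96.63 Y58.46 F3099
G1 X85.52 Y30.19 F3099
G1 X57.67 Y18.06 F3099
G1 X29.40 Y29.17 F3099
M5
G0 X92.10 Y57.07
M3 S853
G1 X100.68 Y50.15 F1257
G1 X103.45 Y51.26 F1257
G1 X104.52 Y57.21 F1257
G1 X107.96 Y64.86 F1257
G1 X117.90 Y71.02 F1257
M5
G0 X0.00 Y0.00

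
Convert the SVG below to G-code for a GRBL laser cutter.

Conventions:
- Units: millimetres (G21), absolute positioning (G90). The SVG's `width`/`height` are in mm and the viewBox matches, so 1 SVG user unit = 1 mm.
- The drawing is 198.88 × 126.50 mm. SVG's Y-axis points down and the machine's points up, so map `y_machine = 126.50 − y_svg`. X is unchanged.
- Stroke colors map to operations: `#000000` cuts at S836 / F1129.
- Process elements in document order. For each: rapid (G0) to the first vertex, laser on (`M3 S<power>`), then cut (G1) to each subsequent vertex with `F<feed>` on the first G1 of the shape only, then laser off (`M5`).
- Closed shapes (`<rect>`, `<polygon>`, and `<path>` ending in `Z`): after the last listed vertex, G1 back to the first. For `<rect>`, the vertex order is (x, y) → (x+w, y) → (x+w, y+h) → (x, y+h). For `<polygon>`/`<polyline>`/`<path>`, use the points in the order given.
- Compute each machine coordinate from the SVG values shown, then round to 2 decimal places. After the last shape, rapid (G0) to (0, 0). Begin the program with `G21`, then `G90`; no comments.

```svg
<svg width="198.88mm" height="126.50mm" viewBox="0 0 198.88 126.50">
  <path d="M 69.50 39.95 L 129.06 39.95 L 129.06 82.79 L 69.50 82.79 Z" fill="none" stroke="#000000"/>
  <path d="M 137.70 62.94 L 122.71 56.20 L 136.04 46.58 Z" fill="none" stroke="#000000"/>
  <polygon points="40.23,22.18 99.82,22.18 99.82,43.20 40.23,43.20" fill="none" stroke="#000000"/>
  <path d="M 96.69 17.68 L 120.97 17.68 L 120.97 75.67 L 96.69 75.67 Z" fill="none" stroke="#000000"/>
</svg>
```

G21
G90
G0 X69.50 Y86.55
M3 S836
G1 X129.06 Y86.55 F1129
G1 X129.06 Y43.71
G1 X69.50 Y43.71
G1 X69.50 Y86.55
M5
G0 X137.70 Y63.56
M3 S836
G1 X122.71 Y70.30 F1129
G1 X136.04 Y79.92
G1 X137.70 Y63.56
M5
G0 X40.23 Y104.32
M3 S836
G1 X99.82 Y104.32 F1129
G1 X99.82 Y83.30
G1 X40.23 Y83.30
G1 X40.23 Y104.32
M5
G0 X96.69 Y108.82
M3 S836
G1 X120.97 Y108.82 F1129
G1 X120.97 Y50.83
G1 X96.69 Y50.83
G1 X96.69 Y108.82
M5
G0 X0.00 Y0.00

viewBox `0 0 198.88 126.50` with mm width/height → 1 unit = 1 mm. Flip: y_m = 126.50 − y_svg.

**Shape 1** — `<path>` rectangle, stroke `#000000` → cut (S836, F1129). Machine vertices: (69.50,86.55) → (129.06,86.55) → (129.06,43.71) → (69.50,43.71) → (69.50,86.55). Closed: final G1 returns to the first vertex.

**Shape 2** — `<path>` regular polygon, stroke `#000000` → cut (S836, F1129). Machine vertices: (137.70,63.56) → (122.71,70.30) → (136.04,79.92) → (137.70,63.56). Closed: final G1 returns to the first vertex.

**Shape 3** — `<polygon>` rectangle, stroke `#000000` → cut (S836, F1129). Machine vertices: (40.23,104.32) → (99.82,104.32) → (99.82,83.30) → (40.23,83.30) → (40.23,104.32). Closed: final G1 returns to the first vertex.

**Shape 4** — `<path>` rectangle, stroke `#000000` → cut (S836, F1129). Machine vertices: (96.69,108.82) → (120.97,108.82) → (120.97,50.83) → (96.69,50.83) → (96.69,108.82). Closed: final G1 returns to the first vertex.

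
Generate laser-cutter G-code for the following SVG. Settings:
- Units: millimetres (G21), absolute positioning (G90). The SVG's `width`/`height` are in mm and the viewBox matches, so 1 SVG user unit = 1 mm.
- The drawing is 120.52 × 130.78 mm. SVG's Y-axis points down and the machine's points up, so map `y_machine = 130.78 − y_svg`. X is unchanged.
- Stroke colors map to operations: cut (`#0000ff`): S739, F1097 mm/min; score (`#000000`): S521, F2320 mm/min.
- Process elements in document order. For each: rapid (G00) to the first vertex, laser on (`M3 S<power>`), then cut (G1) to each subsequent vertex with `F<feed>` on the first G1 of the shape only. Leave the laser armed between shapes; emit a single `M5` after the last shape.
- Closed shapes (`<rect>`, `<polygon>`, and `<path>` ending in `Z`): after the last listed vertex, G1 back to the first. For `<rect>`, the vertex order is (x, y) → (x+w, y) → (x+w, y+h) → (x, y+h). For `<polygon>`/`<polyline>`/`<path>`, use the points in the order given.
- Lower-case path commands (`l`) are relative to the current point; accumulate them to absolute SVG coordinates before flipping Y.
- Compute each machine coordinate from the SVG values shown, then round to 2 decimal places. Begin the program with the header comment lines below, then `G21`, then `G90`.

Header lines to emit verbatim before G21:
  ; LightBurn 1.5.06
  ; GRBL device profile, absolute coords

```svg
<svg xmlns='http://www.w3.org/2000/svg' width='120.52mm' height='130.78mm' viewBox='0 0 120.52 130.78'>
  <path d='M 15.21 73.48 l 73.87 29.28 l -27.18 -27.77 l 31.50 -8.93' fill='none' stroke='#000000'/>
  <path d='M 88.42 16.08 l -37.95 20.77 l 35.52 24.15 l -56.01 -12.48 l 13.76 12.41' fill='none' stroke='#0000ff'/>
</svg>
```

1 u = 1 mm; y_m = 130.78 − y.

[1] `<path>` open polyline, #000000→score S521 F2320: (15.21,57.30) → (89.08,28.02) → (61.90,55.79) → (93.40,64.72)

[2] `<path>` open polyline, #0000ff→cut S739 F1097: (88.42,114.70) → (50.47,93.93) → (85.99,69.78) → (29.98,82.26) → (43.74,69.85)

; LightBurn 1.5.06
; GRBL device profile, absolute coords
G21
G90
G00 X15.21 Y57.30
M3 S521
G1 X89.08 Y28.02 F2320
G1 X61.90 Y55.79
G1 X93.40 Y64.72
G00 X88.42 Y114.70
M3 S739
G1 X50.47 Y93.93 F1097
G1 X85.99 Y69.78
G1 X29.98 Y82.26
G1 X43.74 Y69.85
M5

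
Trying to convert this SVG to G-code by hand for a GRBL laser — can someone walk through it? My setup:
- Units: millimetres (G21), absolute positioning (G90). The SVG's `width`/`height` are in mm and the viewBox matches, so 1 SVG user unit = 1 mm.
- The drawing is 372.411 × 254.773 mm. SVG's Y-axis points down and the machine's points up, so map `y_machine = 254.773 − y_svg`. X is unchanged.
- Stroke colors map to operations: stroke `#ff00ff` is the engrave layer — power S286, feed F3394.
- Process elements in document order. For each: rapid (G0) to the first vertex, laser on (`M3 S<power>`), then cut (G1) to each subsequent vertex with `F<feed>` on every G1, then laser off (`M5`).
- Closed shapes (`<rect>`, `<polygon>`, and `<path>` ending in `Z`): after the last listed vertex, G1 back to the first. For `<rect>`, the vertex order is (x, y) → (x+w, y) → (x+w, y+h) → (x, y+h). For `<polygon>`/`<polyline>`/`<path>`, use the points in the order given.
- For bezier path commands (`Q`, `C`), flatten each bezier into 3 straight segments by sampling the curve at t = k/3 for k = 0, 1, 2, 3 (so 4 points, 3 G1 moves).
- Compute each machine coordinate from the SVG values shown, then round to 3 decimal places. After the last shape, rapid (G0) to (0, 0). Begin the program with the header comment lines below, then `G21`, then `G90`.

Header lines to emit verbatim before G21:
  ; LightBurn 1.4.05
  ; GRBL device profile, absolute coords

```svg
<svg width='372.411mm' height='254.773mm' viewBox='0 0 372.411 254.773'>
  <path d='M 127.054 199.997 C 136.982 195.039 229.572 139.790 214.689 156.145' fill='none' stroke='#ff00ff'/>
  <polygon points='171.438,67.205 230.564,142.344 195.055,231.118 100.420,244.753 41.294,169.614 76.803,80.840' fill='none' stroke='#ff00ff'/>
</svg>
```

Since the viewBox matches the mm dimensions, user units are millimetres directly. The only transform is the Y-flip y_m = 254.773 − y_svg.

Shape 1 is a cubic bezier drawn with `<path>`. Its stroke #ff00ff means engrave at S286, F3394. After flipping Y the toolpath is (127.054,54.776) → (157.494,71.983) → (200.790,95.630) → (214.689,98.628).

Shape 2 is a regular polygon drawn with `<polygon>`. Its stroke #ff00ff means engrave at S286, F3394. After flipping Y the toolpath is (171.438,187.568) → (230.564,112.429) → (195.055,23.655) → (100.420,10.020) → (41.294,85.159) → (76.803,173.933) → (171.438,187.568), returning to the start.

; LightBurn 1.4.05
; GRBL device profile, absolute coords
G21
G90
G0 X127.054 Y54.776
M3 S286
G1 X157.494 Y71.983 F3394
G1 X200.790 Y95.630 F3394
G1 X214.689 Y98.628 F3394
M5
G0 X171.438 Y187.568
M3 S286
G1 X230.564 Y112.429 F3394
G1 X195.055 Y23.655 F3394
G1 X100.420 Y10.020 F3394
G1 X41.294 Y85.159 F3394
G1 X76.803 Y173.933 F3394
G1 X171.438 Y187.568 F3394
M5
G0 X0.000 Y0.000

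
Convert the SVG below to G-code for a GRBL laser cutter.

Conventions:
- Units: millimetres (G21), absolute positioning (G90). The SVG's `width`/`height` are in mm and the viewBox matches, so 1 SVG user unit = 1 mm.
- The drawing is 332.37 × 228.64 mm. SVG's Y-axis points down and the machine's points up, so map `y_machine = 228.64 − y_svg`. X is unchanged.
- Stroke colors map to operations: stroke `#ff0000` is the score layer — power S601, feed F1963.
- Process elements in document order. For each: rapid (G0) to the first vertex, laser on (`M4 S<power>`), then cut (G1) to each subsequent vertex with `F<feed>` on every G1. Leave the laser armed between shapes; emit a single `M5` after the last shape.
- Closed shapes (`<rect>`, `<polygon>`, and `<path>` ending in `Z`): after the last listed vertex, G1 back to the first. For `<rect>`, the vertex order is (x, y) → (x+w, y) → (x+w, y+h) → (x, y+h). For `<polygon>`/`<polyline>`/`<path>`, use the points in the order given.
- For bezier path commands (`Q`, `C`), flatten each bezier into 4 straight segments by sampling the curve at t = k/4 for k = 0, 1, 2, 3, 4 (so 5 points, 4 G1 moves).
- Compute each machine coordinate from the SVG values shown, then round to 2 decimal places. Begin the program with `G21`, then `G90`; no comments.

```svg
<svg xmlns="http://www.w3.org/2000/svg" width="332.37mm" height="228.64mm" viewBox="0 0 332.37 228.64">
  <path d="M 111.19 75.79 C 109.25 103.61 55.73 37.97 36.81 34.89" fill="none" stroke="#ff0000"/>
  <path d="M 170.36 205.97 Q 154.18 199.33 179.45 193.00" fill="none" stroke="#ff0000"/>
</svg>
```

G21
G90
G0 X111.19 Y152.85
M4 S601
G1 X101.41 Y147.07 F1963
G1 X80.37 Y161.71 F1963
G1 X56.14 Y182.15 F1963
G1 X36.81 Y193.75 F1963
G0 X170.36 Y22.67
M4 S601
G1 X164.86 Y25.97 F1963
G1 X164.54 Y29.23 F1963
G1 X169.41 Y32.46 F1963
G1 X179.45 Y35.64 F1963
M5

viewBox `0 0 332.37 228.64` with mm width/height → 1 unit = 1 mm. Flip: y_m = 228.64 − y_svg.

**Shape 1** — `<path>` cubic bezier, stroke `#ff0000` → score (S601, F1963). Control points (SVG): P0=(111.19,75.79), P1=(109.25,103.61), P2=(55.73,37.97), P3=(36.81,34.89); sampled at t=k/4. Machine vertices: (111.19,152.85) → (101.41,147.07) → (80.37,161.71) → (56.14,182.15) → (36.81,193.75). Open path.

**Shape 2** — `<path>` quadratic bezier, stroke `#ff0000` → score (S601, F1963). Control points (SVG): P0=(170.36,205.97), P1=(154.18,199.33), P2=(179.45,193.00); sampled at t=k/4. Machine vertices: (170.36,22.67) → (164.86,25.97) → (164.54,29.23) → (169.41,32.46) → (179.45,35.64). Open path.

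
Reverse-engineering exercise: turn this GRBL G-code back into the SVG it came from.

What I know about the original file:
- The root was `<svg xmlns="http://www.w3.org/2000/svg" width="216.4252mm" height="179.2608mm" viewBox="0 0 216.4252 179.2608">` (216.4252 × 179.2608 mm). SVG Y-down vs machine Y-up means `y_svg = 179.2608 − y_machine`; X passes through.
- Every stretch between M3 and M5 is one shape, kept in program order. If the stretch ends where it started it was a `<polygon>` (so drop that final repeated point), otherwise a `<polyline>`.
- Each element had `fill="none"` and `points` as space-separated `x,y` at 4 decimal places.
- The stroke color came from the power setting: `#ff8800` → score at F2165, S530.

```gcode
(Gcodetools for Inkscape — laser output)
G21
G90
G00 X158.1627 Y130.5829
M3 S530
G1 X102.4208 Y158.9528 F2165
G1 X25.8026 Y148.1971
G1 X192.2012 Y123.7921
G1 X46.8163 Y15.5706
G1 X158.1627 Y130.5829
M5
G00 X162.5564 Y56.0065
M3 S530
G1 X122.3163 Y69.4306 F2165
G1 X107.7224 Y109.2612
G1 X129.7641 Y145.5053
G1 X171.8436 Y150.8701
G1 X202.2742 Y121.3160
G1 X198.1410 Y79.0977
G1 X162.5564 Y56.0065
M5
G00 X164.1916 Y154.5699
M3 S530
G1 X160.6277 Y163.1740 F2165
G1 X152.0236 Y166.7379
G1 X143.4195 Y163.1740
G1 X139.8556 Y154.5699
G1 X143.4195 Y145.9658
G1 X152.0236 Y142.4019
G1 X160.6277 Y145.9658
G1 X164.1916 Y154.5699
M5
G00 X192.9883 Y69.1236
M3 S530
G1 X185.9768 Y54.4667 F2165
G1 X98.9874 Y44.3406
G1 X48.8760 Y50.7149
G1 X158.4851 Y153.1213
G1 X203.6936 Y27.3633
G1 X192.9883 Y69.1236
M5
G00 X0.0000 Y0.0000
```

<svg xmlns="http://www.w3.org/2000/svg" width="216.4252mm" height="179.2608mm" viewBox="0 0 216.4252 179.2608">
  <polygon points="158.1627,48.6779 102.4208,20.3080 25.8026,31.0637 192.2012,55.4687 46.8163,163.6902" fill="none" stroke="#ff8800"/>
  <polygon points="162.5564,123.2543 122.3163,109.8302 107.7224,69.9996 129.7641,33.7555 171.8436,28.3907 202.2742,57.9448 198.1410,100.1631" fill="none" stroke="#ff8800"/>
  <polygon points="164.1916,24.6909 160.6277,16.0868 152.0236,12.5229 143.4195,16.0868 139.8556,24.6909 143.4195,33.2950 152.0236,36.8589 160.6277,33.2950" fill="none" stroke="#ff8800"/>
  <polygon points="192.9883,110.1372 185.9768,124.7941 98.9874,134.9202 48.8760,128.5459 158.4851,26.1395 203.6936,151.8975" fill="none" stroke="#ff8800"/>
</svg>

Each laser-on run becomes one SVG element. Flip Y back into SVG space with y_svg = 179.2608 − y_machine. Every run uses S530, so all elements get stroke `#ff8800` (score).

Run 1: The run returns to its start, so emit a `<polygon>` with points (Y-flipped): 158.1627,48.6779 102.4208,20.3080 25.8026,31.0637 192.2012,55.4687 46.8163,163.6902.

Run 2: The run returns to its start, so emit a `<polygon>` with points (Y-flipped): 162.5564,123.2543 122.3163,109.8302 107.7224,69.9996 129.7641,33.7555 171.8436,28.3907 202.2742,57.9448 198.1410,100.1631.

Run 3: The run returns to its start, so emit a `<polygon>` with points (Y-flipped): 164.1916,24.6909 160.6277,16.0868 152.0236,12.5229 143.4195,16.0868 139.8556,24.6909 143.4195,33.2950 152.0236,36.8589 160.6277,33.2950.

Run 4: The run returns to its start, so emit a `<polygon>` with points (Y-flipped): 192.9883,110.1372 185.9768,124.7941 98.9874,134.9202 48.8760,128.5459 158.4851,26.1395 203.6936,151.8975.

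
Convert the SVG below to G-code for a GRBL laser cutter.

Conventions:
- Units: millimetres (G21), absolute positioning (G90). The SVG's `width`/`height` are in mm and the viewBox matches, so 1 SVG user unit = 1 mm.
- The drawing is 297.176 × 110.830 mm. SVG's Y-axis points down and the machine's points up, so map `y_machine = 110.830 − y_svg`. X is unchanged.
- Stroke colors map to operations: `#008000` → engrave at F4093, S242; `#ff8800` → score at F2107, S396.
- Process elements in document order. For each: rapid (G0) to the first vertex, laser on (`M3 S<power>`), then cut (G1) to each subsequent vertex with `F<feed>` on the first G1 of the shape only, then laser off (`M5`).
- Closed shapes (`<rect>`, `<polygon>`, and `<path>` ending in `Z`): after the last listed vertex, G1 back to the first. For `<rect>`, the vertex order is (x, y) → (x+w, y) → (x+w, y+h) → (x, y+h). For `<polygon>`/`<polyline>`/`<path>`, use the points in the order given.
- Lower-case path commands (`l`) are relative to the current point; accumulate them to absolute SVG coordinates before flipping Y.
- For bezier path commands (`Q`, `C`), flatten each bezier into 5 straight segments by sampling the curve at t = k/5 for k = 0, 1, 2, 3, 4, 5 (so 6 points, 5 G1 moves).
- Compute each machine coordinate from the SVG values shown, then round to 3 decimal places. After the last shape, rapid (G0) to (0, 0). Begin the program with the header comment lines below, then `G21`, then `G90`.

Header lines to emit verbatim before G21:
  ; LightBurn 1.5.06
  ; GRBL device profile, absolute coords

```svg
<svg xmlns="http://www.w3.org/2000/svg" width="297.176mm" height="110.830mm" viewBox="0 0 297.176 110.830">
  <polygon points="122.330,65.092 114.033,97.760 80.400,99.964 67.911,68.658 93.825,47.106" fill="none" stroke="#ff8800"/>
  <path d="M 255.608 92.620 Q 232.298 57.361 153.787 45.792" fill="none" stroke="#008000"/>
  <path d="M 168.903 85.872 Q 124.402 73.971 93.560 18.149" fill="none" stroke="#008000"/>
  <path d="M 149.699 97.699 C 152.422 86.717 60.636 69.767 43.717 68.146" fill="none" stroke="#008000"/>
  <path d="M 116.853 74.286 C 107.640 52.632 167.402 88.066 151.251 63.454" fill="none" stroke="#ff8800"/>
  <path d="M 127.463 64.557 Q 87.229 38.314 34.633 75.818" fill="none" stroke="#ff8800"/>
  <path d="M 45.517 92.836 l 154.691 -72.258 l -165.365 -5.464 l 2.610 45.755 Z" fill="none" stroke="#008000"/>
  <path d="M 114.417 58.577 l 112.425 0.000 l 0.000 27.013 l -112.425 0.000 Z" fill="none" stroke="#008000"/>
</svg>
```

; LightBurn 1.5.06
; GRBL device profile, absolute coords
G21
G90
G0 X122.330 Y45.738
M3 S396
G1 X114.033 Y13.070 F2107
G1 X80.400 Y10.866
G1 X67.911 Y42.172
G1 X93.825 Y63.724
G1 X122.330 Y45.738
M5
G0 X255.608 Y18.210
M3 S242
G1 X244.076 Y31.366 F4093
G1 X228.128 Y42.627
G1 X207.764 Y51.992
G1 X182.983 Y59.463
G1 X153.787 Y65.038
M5
G0 X168.903 Y24.958
M3 S242
G1 X151.649 Y31.475 F4093
G1 X135.488 Y41.506
G1 X120.419 Y55.051
G1 X106.443 Y72.109
G1 X93.560 Y92.681
M5
G0 X149.699 Y13.131
M3 S242
G1 X141.347 Y20.266 F4093
G1 X118.442 Y27.811
G1 X89.116 Y34.744
G1 X61.497 Y40.042
G1 X43.717 Y42.684
M5
G0 X116.853 Y36.544
M3 S396
G1 X118.443 Y43.623 F2107
G1 X129.633 Y42.623
G1 X143.467 Y39.167
G1 X152.991 Y38.877
G1 X151.251 Y47.376
M5
G0 X127.463 Y46.273
M3 S396
G1 X110.875 Y54.220 F2107
G1 X93.298 Y57.068
G1 X74.732 Y54.816
G1 X55.177 Y47.464
G1 X34.633 Y35.012
M5
G0 X45.517 Y17.994
M3 S242
G1 X200.208 Y90.252 F4093
G1 X34.843 Y95.716
G1 X37.453 Y49.961
G1 X45.517 Y17.994
M5
G0 X114.417 Y52.253
M3 S242
G1 X226.842 Y52.253 F4093
G1 X226.842 Y25.240
G1 X114.417 Y25.240
G1 X114.417 Y52.253
M5
G0 X0.000 Y0.000

viewBox `0 0 297.176 110.830` with mm width/height → 1 unit = 1 mm. Flip: y_m = 110.830 − y_svg.

**Shape 1** — `<polygon>` regular polygon, stroke `#ff8800` → score (S396, F2107). Machine vertices: (122.330,45.738) → (114.033,13.070) → (80.400,10.866) → (67.911,42.172) → (93.825,63.724) → (122.330,45.738). Closed: final G1 returns to the first vertex.

**Shape 2** — `<path>` quadratic bezier, stroke `#008000` → engrave (S242, F4093). Control points (SVG): P0=(255.608,92.620), P1=(232.298,57.361), P2=(153.787,45.792); sampled at t=k/5. Machine vertices: (255.608,18.210) → (244.076,31.366) → (228.128,42.627) → (207.764,51.992) → (182.983,59.463) → (153.787,65.038). Open path.

**Shape 3** — `<path>` quadratic bezier, stroke `#008000` → engrave (S242, F4093). Control points (SVG): P0=(168.903,85.872), P1=(124.402,73.971), P2=(93.560,18.149); sampled at t=k/5. Machine vertices: (168.903,24.958) → (151.649,31.475) → (135.488,41.506) → (120.419,55.051) → (106.443,72.109) → (93.560,92.681). Open path.

**Shape 4** — `<path>` cubic bezier, stroke `#008000` → engrave (S242, F4093). Control points (SVG): P0=(149.699,97.699), P1=(152.422,86.717), P2=(60.636,69.767), P3=(43.717,68.146); sampled at t=k/5. Machine vertices: (149.699,13.131) → (141.347,20.266) → (118.442,27.811) → (89.116,34.744) → (61.497,40.042) → (43.717,42.684). Open path.

**Shape 5** — `<path>` cubic bezier, stroke `#ff8800` → score (S396, F2107). Control points (SVG): P0=(116.853,74.286), P1=(107.640,52.632), P2=(167.402,88.066), P3=(151.251,63.454); sampled at t=k/5. Machine vertices: (116.853,36.544) → (118.443,43.623) → (129.633,42.623) → (143.467,39.167) → (152.991,38.877) → (151.251,47.376). Open path.

**Shape 6** — `<path>` quadratic bezier, stroke `#ff8800` → score (S396, F2107). Control points (SVG): P0=(127.463,64.557), P1=(87.229,38.314), P2=(34.633,75.818); sampled at t=k/5. Machine vertices: (127.463,46.273) → (110.875,54.220) → (93.298,57.068) → (74.732,54.816) → (55.177,47.464) → (34.633,35.012). Open path.

**Shape 7** — `<path>` closed polygon, stroke `#008000` → engrave (S242, F4093). Machine vertices: (45.517,17.994) → (200.208,90.252) → (34.843,95.716) → (37.453,49.961) → (45.517,17.994). Closed: final G1 returns to the first vertex.

**Shape 8** — `<path>` rectangle, stroke `#008000` → engrave (S242, F4093). Machine vertices: (114.417,52.253) → (226.842,52.253) → (226.842,25.240) → (114.417,25.240) → (114.417,52.253). Closed: final G1 returns to the first vertex.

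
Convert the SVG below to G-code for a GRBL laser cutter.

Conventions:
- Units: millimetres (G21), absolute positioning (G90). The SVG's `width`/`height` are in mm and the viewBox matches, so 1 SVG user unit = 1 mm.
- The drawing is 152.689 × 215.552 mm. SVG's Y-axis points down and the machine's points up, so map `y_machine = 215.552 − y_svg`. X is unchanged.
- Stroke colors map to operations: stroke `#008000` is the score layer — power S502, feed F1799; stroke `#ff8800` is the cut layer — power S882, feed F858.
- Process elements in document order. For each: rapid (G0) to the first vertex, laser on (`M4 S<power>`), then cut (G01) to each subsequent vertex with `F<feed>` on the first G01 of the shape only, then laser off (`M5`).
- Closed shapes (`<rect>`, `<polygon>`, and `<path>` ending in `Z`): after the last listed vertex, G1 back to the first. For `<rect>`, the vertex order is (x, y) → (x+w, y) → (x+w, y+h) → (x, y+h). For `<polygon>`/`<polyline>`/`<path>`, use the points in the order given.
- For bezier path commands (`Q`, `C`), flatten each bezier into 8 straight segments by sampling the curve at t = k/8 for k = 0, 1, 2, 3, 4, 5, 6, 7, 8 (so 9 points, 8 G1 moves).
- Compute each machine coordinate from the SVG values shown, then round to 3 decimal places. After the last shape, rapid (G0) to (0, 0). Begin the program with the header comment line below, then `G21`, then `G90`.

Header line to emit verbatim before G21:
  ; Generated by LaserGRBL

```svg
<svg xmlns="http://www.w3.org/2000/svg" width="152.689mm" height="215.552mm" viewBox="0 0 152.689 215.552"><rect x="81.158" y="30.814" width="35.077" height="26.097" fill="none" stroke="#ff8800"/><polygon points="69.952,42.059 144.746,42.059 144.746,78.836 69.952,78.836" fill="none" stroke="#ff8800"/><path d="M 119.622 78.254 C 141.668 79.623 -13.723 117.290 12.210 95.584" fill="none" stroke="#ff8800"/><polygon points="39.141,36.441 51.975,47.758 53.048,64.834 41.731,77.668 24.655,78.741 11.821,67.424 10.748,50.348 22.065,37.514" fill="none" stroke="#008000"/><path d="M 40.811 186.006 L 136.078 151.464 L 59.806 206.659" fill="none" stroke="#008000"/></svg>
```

1 u = 1 mm; y_m = 215.552 − y.

[1] `<rect>` rectangle, #ff8800→cut S882 F858: (81.158,184.738) → (116.235,184.738) → (116.235,158.641) → (81.158,158.641) → (81.158,184.738) (closed)

[2] `<polygon>` rectangle, #ff8800→cut S882 F858: (69.952,173.493) → (144.746,173.493) → (144.746,136.716) → (69.952,136.716) → (69.952,173.493) (closed)

[3] `<path>` cubic bezier, #ff8800→cut S882 F858: (119.622,137.298) → (120.273,135.270) → (108.493,130.960) → (88.487,125.490) → (64.458,119.980) → (40.612,115.552) → (21.153,113.326) → (10.284,114.425) → (12.210,119.968)

[4] `<polygon>` regular polygon, #008000→score S502 F1799: (39.141,179.111) → (51.975,167.794) → (53.048,150.718) → (41.731,137.884) → (24.655,136.811) → (11.821,148.128) → (10.748,165.204) → (22.065,178.038) → (39.141,179.111) (closed)

[5] `<path>` open polyline, #008000→score S502 F1799: (40.811,29.546) → (136.078,64.088) → (59.806,8.893)

; Generated by LaserGRBL
G21
G90
G0 X81.158 Y184.738
M4 S882
G01 X116.235 Y184.738 F858
G01 X116.235 Y158.641
G01 X81.158 Y158.641
G01 X81.158 Y184.738
M5
G0 X69.952 Y173.493
M4 S882
G01 X144.746 Y173.493 F858
G01 X144.746 Y136.716
G01 X69.952 Y136.716
G01 X69.952 Y173.493
M5
G0 X119.622 Y137.298
M4 S882
G01 X120.273 Y135.270 F858
G01 X108.493 Y130.960
G01 X88.487 Y125.490
G01 X64.458 Y119.980
G01 X40.612 Y115.552
G01 X21.153 Y113.326
G01 X10.284 Y114.425
G01 X12.210 Y119.968
M5
G0 X39.141 Y179.111
M4 S502
G01 X51.975 Y167.794 F1799
G01 X53.048 Y150.718
G01 X41.731 Y137.884
G01 X24.655 Y136.811
G01 X11.821 Y148.128
G01 X10.748 Y165.204
G01 X22.065 Y178.038
G01 X39.141 Y179.111
M5
G0 X40.811 Y29.546
M4 S502
G01 X136.078 Y64.088 F1799
G01 X59.806 Y8.893
M5
G0 X0.000 Y0.000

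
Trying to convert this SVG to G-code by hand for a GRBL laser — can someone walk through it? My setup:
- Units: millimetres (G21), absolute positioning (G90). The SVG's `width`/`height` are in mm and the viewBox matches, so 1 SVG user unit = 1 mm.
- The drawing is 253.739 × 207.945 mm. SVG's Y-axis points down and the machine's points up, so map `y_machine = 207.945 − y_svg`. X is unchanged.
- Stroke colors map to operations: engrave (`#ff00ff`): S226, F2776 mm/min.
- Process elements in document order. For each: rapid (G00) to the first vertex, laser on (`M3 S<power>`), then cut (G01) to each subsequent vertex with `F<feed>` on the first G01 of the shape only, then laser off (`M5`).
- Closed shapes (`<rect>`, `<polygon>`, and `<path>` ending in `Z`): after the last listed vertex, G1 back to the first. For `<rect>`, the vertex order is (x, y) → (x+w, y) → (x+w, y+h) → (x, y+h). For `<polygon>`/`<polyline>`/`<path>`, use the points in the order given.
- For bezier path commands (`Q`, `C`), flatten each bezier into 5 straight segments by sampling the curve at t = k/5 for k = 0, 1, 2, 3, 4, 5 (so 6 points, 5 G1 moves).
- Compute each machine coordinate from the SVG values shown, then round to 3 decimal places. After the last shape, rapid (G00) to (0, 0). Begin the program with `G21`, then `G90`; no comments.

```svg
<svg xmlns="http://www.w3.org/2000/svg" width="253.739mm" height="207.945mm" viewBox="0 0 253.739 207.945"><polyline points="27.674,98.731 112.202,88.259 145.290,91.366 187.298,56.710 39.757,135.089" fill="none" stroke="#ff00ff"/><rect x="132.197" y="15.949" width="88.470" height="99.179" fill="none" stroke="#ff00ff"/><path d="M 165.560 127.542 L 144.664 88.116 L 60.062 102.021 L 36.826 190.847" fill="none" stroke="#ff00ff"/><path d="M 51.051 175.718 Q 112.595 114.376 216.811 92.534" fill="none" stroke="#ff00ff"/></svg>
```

G21
G90
G00 X27.674 Y109.214
M3 S226
G01 X112.202 Y119.686 F2776
G01 X145.290 Y116.579
G01 X187.298 Y151.235
G01 X39.757 Y72.856
M5
G00 X132.197 Y191.996
M3 S226
G01 X220.667 Y191.996 F2776
G01 X220.667 Y92.817
G01 X132.197 Y92.817
G01 X132.197 Y191.996
M5
G00 X165.560 Y80.403
M3 S226
G01 X144.664 Y119.829 F2776
G01 X60.062 Y105.924
G01 X36.826 Y17.098
M5
G00 X51.051 Y32.227
M3 S226
G01 X77.375 Y55.184 F2776
G01 X107.114 Y74.981
G01 X140.266 Y91.617
G01 X176.831 Y105.094
G01 X216.811 Y115.411
M5
G00 X0.000 Y0.000

Since the viewBox matches the mm dimensions, user units are millimetres directly. The only transform is the Y-flip y_m = 207.945 − y_svg.

Shape 1 is a open polyline drawn with `<polyline>`. Its stroke #ff00ff means engrave at S226, F2776. After flipping Y the toolpath is (27.674,109.214) → (112.202,119.686) → (145.290,116.579) → (187.298,151.235) → (39.757,72.856).

Shape 2 is a rectangle drawn with `<rect>`. Its stroke #ff00ff means engrave at S226, F2776. After flipping Y the toolpath is (132.197,191.996) → (220.667,191.996) → (220.667,92.817) → (132.197,92.817) → (132.197,191.996), returning to the start.

Shape 3 is a open polyline drawn with `<path>`. Its stroke #ff00ff means engrave at S226, F2776. After flipping Y the toolpath is (165.560,80.403) → (144.664,119.829) → (60.062,105.924) → (36.826,17.098).

Shape 4 is a quadratic bezier drawn with `<path>`. Its stroke #ff00ff means engrave at S226, F2776. After flipping Y the toolpath is (51.051,32.227) → (77.375,55.184) → (107.114,74.981) → (140.266,91.617) → (176.831,105.094) → (216.811,115.411).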